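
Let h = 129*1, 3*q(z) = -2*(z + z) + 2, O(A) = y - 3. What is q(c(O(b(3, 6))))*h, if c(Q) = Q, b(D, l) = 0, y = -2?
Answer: 946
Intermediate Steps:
O(A) = -5 (O(A) = -2 - 3 = -5)
q(z) = ⅔ - 4*z/3 (q(z) = (-2*(z + z) + 2)/3 = (-4*z + 2)/3 = (2 - 4*z)/3 = ⅔ - 4*z/3)
h = 129
q(c(O(b(3, 6))))*h = (⅔ - 4/3*(-5))*129 = (⅔ + 20/3)*129 = (22/3)*129 = 946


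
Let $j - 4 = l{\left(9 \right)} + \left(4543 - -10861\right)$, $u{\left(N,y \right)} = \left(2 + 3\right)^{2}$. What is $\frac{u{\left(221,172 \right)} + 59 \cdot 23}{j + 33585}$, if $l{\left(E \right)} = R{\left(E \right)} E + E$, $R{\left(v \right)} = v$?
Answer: $\frac{1382}{49083} \approx 0.028156$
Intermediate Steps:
$l{\left(E \right)} = E + E^{2}$ ($l{\left(E \right)} = E E + E = E^{2} + E = E + E^{2}$)
$u{\left(N,y \right)} = 25$ ($u{\left(N,y \right)} = 5^{2} = 25$)
$j = 15498$ ($j = 4 + \left(9 \left(1 + 9\right) + \left(4543 - -10861\right)\right) = 4 + \left(9 \cdot 10 + \left(4543 + 10861\right)\right) = 4 + \left(90 + 15404\right) = 4 + 15494 = 15498$)
$\frac{u{\left(221,172 \right)} + 59 \cdot 23}{j + 33585} = \frac{25 + 59 \cdot 23}{15498 + 33585} = \frac{25 + 1357}{49083} = 1382 \cdot \frac{1}{49083} = \frac{1382}{49083}$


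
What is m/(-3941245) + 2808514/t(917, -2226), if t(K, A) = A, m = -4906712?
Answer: -789865672787/626657955 ≈ -1260.4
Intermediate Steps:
m/(-3941245) + 2808514/t(917, -2226) = -4906712/(-3941245) + 2808514/(-2226) = -4906712*(-1/3941245) + 2808514*(-1/2226) = 4906712/3941245 - 1404257/1113 = -789865672787/626657955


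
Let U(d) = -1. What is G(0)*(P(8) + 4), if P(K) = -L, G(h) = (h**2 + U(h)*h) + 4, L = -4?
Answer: 32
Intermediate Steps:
G(h) = 4 + h**2 - h (G(h) = (h**2 - h) + 4 = 4 + h**2 - h)
P(K) = 4 (P(K) = -1*(-4) = 4)
G(0)*(P(8) + 4) = (4 + 0**2 - 1*0)*(4 + 4) = (4 + 0 + 0)*8 = 4*8 = 32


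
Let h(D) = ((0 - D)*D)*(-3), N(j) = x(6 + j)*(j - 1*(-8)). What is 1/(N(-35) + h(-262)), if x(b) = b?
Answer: 1/206715 ≈ 4.8376e-6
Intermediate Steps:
N(j) = (6 + j)*(8 + j) (N(j) = (6 + j)*(j - 1*(-8)) = (6 + j)*(j + 8) = (6 + j)*(8 + j))
h(D) = 3*D**2 (h(D) = ((-D)*D)*(-3) = -D**2*(-3) = 3*D**2)
1/(N(-35) + h(-262)) = 1/((6 - 35)*(8 - 35) + 3*(-262)**2) = 1/(-29*(-27) + 3*68644) = 1/(783 + 205932) = 1/206715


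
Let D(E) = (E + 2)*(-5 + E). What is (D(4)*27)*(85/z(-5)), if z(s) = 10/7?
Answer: -9639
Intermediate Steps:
z(s) = 10/7 (z(s) = 10*(⅐) = 10/7)
D(E) = (-5 + E)*(2 + E) (D(E) = (2 + E)*(-5 + E) = (-5 + E)*(2 + E))
(D(4)*27)*(85/z(-5)) = ((-10 + 4² - 3*4)*27)*(85/(10/7)) = ((-10 + 16 - 12)*27)*(85*(7/10)) = -6*27*(119/2) = -162*119/2 = -9639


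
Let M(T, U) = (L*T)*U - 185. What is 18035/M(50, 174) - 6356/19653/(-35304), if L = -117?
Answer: -625337215033/35318870936226 ≈ -0.017705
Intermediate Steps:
M(T, U) = -185 - 117*T*U (M(T, U) = (-117*T)*U - 185 = -117*T*U - 185 = -185 - 117*T*U)
18035/M(50, 174) - 6356/19653/(-35304) = 18035/(-185 - 117*50*174) - 6356/19653/(-35304) = 18035/(-185 - 1017900) - 6356*1/19653*(-1/35304) = 18035/(-1018085) - 6356/19653*(-1/35304) = 18035*(-1/1018085) + 1589/173457378 = -3607/203617 + 1589/173457378 = -625337215033/35318870936226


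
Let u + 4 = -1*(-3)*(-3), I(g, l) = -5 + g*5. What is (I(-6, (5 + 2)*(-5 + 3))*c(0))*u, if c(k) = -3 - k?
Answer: -1365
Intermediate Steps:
I(g, l) = -5 + 5*g
u = -13 (u = -4 - 1*(-3)*(-3) = -4 + 3*(-3) = -4 - 9 = -13)
(I(-6, (5 + 2)*(-5 + 3))*c(0))*u = ((-5 + 5*(-6))*(-3 - 1*0))*(-13) = ((-5 - 30)*(-3 + 0))*(-13) = -35*(-3)*(-13) = 105*(-13) = -1365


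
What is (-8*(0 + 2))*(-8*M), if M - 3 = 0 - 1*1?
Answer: 256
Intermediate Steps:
M = 2 (M = 3 + (0 - 1*1) = 3 + (0 - 1) = 3 - 1 = 2)
(-8*(0 + 2))*(-8*M) = (-8*(0 + 2))*(-8*2) = -8*2*(-16) = -16*(-16) = 256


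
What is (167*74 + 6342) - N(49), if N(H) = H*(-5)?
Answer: 18945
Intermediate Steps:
N(H) = -5*H
(167*74 + 6342) - N(49) = (167*74 + 6342) - (-5)*49 = (12358 + 6342) - 1*(-245) = 18700 + 245 = 18945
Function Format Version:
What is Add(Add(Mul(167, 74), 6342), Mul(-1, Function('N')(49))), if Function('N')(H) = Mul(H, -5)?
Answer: 18945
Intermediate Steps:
Function('N')(H) = Mul(-5, H)
Add(Add(Mul(167, 74), 6342), Mul(-1, Function('N')(49))) = Add(Add(Mul(167, 74), 6342), Mul(-1, Mul(-5, 49))) = Add(Add(12358, 6342), Mul(-1, -245)) = Add(18700, 245) = 18945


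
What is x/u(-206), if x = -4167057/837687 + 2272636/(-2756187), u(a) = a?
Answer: 4462981988197/158539112003538 ≈ 0.028151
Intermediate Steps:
x = -4462981988197/769607339823 (x = -4167057*1/837687 + 2272636*(-1/2756187) = -1389019/279229 - 2272636/2756187 = -4462981988197/769607339823 ≈ -5.7990)
x/u(-206) = -4462981988197/769607339823/(-206) = -4462981988197/769607339823*(-1/206) = 4462981988197/158539112003538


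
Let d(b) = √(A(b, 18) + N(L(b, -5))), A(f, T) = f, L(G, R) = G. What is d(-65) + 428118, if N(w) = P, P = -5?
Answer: 428118 + I*√70 ≈ 4.2812e+5 + 8.3666*I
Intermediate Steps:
N(w) = -5
d(b) = √(-5 + b) (d(b) = √(b - 5) = √(-5 + b))
d(-65) + 428118 = √(-5 - 65) + 428118 = √(-70) + 428118 = I*√70 + 428118 = 428118 + I*√70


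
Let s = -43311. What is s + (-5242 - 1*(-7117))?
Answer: -41436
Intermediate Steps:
s + (-5242 - 1*(-7117)) = -43311 + (-5242 - 1*(-7117)) = -43311 + (-5242 + 7117) = -43311 + 1875 = -41436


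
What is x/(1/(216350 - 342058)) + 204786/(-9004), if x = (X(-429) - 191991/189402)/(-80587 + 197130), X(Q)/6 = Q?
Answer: 45625786283366171/16562465790262 ≈ 2754.8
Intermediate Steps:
X(Q) = 6*Q
x = -162570913/7357825762 (x = (6*(-429) - 191991/189402)/(-80587 + 197130) = (-2574 - 191991*1/189402)/116543 = (-2574 - 63997/63134)*(1/116543) = -162570913/63134*1/116543 = -162570913/7357825762 ≈ -0.022095)
x/(1/(216350 - 342058)) + 204786/(-9004) = -162570913/(7357825762*(1/(216350 - 342058))) + 204786/(-9004) = -162570913/(7357825762*(1/(-125708))) + 204786*(-1/9004) = -162570913/(7357825762*(-1/125708)) - 102393/4502 = -162570913/7357825762*(-125708) - 102393/4502 = 10218232165702/3678912881 - 102393/4502 = 45625786283366171/16562465790262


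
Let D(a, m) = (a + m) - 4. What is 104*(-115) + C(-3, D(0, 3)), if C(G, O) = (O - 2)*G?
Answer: -11951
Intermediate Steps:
D(a, m) = -4 + a + m
C(G, O) = G*(-2 + O) (C(G, O) = (-2 + O)*G = G*(-2 + O))
104*(-115) + C(-3, D(0, 3)) = 104*(-115) - 3*(-2 + (-4 + 0 + 3)) = -11960 - 3*(-2 - 1) = -11960 - 3*(-3) = -11960 + 9 = -11951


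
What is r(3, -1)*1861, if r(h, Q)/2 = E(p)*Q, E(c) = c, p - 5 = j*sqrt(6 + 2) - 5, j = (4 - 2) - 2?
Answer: 0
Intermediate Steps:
j = 0 (j = 2 - 2 = 0)
p = 0 (p = 5 + (0*sqrt(6 + 2) - 5) = 5 + (0*sqrt(8) - 5) = 5 + (0*(2*sqrt(2)) - 5) = 5 + (0 - 5) = 5 - 5 = 0)
r(h, Q) = 0 (r(h, Q) = 2*(0*Q) = 2*0 = 0)
r(3, -1)*1861 = 0*1861 = 0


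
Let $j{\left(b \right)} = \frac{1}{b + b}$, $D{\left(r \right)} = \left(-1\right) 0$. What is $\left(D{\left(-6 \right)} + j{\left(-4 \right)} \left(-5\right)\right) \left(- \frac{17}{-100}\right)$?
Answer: $\frac{17}{160} \approx 0.10625$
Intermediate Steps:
$D{\left(r \right)} = 0$
$j{\left(b \right)} = \frac{1}{2 b}$
$\left(D{\left(-6 \right)} + j{\left(-4 \right)} \left(-5\right)\right) \left(- \frac{17}{-100}\right) = \left(0 + \frac{1}{2 \left(-4\right)} \left(-5\right)\right) \left(- \frac{17}{-100}\right) = \left(0 + \frac{1}{2} \left(- \frac{1}{4}\right) \left(-5\right)\right) \left(\left(-17\right) \left(- \frac{1}{100}\right)\right) = \left(0 - - \frac{5}{8}\right) \frac{17}{100} = \left(0 + \frac{5}{8}\right) \frac{17}{100} = \frac{5}{8} \cdot \frac{17}{100} = \frac{17}{160}$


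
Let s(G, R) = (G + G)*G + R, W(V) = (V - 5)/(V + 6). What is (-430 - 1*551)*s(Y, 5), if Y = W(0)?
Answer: -12535/2 ≈ -6267.5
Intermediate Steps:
W(V) = (-5 + V)/(6 + V)
Y = -⅚ (Y = (-5 + 0)/(6 + 0) = -5/6 = (⅙)*(-5) = -⅚ ≈ -0.83333)
s(G, R) = R + 2*G² (s(G, R) = (2*G)*G + R = 2*G² + R = R + 2*G²)
(-430 - 1*551)*s(Y, 5) = (-430 - 1*551)*(5 + 2*(-⅚)²) = (-430 - 551)*(5 + 2*(25/36)) = -981*(5 + 25/18) = -981*115/18 = -12535/2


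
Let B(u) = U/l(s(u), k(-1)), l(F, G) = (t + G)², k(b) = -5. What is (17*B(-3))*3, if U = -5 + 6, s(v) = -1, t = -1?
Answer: 17/12 ≈ 1.4167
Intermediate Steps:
U = 1
l(F, G) = (-1 + G)²
B(u) = 1/36 (B(u) = 1/(-1 - 5)² = 1/(-6)² = 1/36)
(17*B(-3))*3 = (17*(1/36))*3 = (17/36)*3 = 17/12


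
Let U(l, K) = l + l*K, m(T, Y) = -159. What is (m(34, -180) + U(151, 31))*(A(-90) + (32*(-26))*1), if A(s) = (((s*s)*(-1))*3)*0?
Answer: -3887936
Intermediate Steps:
A(s) = 0 (A(s) = ((s**2*(-1))*3)*0 = (-s**2*3)*0 = -3*s**2*0 = 0)
U(l, K) = l + K*l
(m(34, -180) + U(151, 31))*(A(-90) + (32*(-26))*1) = (-159 + 151*(1 + 31))*(0 + (32*(-26))*1) = (-159 + 151*32)*(0 - 832*1) = (-159 + 4832)*(0 - 832) = 4673*(-832) = -3887936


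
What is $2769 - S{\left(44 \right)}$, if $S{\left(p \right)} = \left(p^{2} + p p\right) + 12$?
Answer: $-1115$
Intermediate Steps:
$S{\left(p \right)} = 12 + 2 p^{2}$ ($S{\left(p \right)} = \left(p^{2} + p^{2}\right) + 12 = 2 p^{2} + 12 = 12 + 2 p^{2}$)
$2769 - S{\left(44 \right)} = 2769 - \left(12 + 2 \cdot 44^{2}\right) = 2769 - \left(12 + 2 \cdot 1936\right) = 2769 - \left(12 + 3872\right) = 2769 - 3884 = -1115$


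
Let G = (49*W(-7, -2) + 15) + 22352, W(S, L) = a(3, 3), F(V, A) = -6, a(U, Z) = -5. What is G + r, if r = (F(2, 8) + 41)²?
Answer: 23347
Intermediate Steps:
W(S, L) = -5
r = 1225 (r = (-6 + 41)² = 35² = 1225)
G = 22122 (G = (49*(-5) + 15) + 22352 = (-245 + 15) + 22352 = -230 + 22352 = 22122)
G + r = 22122 + 1225 = 23347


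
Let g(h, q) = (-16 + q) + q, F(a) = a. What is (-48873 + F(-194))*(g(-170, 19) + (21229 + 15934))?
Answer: -1824556395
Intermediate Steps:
g(h, q) = -16 + 2*q
(-48873 + F(-194))*(g(-170, 19) + (21229 + 15934)) = (-48873 - 194)*((-16 + 2*19) + (21229 + 15934)) = -49067*((-16 + 38) + 37163) = -49067*(22 + 37163) = -49067*37185 = -1824556395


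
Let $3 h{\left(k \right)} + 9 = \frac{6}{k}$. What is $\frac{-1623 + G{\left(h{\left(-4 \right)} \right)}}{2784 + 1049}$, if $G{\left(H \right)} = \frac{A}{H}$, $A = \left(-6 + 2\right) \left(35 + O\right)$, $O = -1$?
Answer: $- \frac{11089}{26831} \approx -0.41329$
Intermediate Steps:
$h{\left(k \right)} = -3 + \frac{2}{k}$ ($h{\left(k \right)} = -3 + \frac{6 \frac{1}{k}}{3} = -3 + \frac{2}{k}$)
$A = -136$ ($A = \left(-6 + 2\right) \left(35 - 1\right) = \left(-4\right) 34 = -136$)
$G{\left(H \right)} = - \frac{136}{H}$
$\frac{-1623 + G{\left(h{\left(-4 \right)} \right)}}{2784 + 1049} = \frac{-1623 - \frac{136}{-3 + \frac{2}{-4}}}{2784 + 1049} = \frac{-1623 - \frac{136}{-3 + 2 \left(- \frac{1}{4}\right)}}{3833} = \left(-1623 - \frac{136}{-3 - \frac{1}{2}}\right) \frac{1}{3833} = \left(-1623 - \frac{136}{- \frac{7}{2}}\right) \frac{1}{3833} = \left(-1623 - - \frac{272}{7}\right) \frac{1}{3833} = \left(-1623 + \frac{272}{7}\right) \frac{1}{3833} = \left(- \frac{11089}{7}\right) \frac{1}{3833} = - \frac{11089}{26831}$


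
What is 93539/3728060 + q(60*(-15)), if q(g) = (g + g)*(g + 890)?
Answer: 67105173539/3728060 ≈ 18000.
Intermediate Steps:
q(g) = 2*g*(890 + g) (q(g) = (2*g)*(890 + g) = 2*g*(890 + g))
93539/3728060 + q(60*(-15)) = 93539/3728060 + 2*(60*(-15))*(890 + 60*(-15)) = 93539*(1/3728060) + 2*(-900)*(890 - 900) = 93539/3728060 + 2*(-900)*(-10) = 93539/3728060 + 18000 = 67105173539/3728060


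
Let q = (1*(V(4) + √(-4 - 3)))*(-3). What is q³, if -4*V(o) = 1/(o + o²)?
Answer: -3628773/512000 + 1209519*I*√7/6400 ≈ -7.0874 + 500.01*I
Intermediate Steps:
V(o) = -1/(4*(o + o²))
q = 3/80 - 3*I*√7 (q = (1*(-¼/(4*(1 + 4)) + √(-4 - 3)))*(-3) = (1*(-¼*¼/5 + √(-7)))*(-3) = (1*(-¼*¼*⅕ + I*√7))*(-3) = (1*(-1/80 + I*√7))*(-3) = (-1/80 + I*√7)*(-3) = 3/80 - 3*I*√7 ≈ 0.0375 - 7.9373*I)
q³ = (3/80 - 3*I*√7)³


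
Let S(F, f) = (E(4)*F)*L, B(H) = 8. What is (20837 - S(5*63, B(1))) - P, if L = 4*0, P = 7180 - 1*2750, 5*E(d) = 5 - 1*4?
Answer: 16407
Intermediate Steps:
E(d) = ⅕ (E(d) = (5 - 1*4)/5 = (5 - 4)/5 = (⅕)*1 = ⅕)
P = 4430 (P = 7180 - 2750 = 4430)
L = 0
S(F, f) = 0 (S(F, f) = (F/5)*0 = 0)
(20837 - S(5*63, B(1))) - P = (20837 - 1*0) - 1*4430 = (20837 + 0) - 4430 = 20837 - 4430 = 16407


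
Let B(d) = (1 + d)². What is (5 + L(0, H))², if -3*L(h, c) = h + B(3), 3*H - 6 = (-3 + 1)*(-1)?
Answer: ⅑ ≈ 0.11111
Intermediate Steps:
H = 8/3 (H = 2 + ((-3 + 1)*(-1))/3 = 2 + (-2*(-1))/3 = 2 + (⅓)*2 = 2 + ⅔ = 8/3 ≈ 2.6667)
L(h, c) = -16/3 - h/3 (L(h, c) = -(h + (1 + 3)²)/3 = -(h + 4²)/3 = -(h + 16)/3 = -(16 + h)/3 = -16/3 - h/3)
(5 + L(0, H))² = (5 + (-16/3 - ⅓*0))² = (5 + (-16/3 + 0))² = (5 - 16/3)² = (-⅓)² = ⅑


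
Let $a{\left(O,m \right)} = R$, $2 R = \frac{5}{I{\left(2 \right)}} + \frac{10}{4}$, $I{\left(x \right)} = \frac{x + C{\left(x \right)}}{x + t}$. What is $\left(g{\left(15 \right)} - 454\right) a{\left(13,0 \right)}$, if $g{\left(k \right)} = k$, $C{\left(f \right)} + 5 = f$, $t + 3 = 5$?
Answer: $\frac{15365}{4} \approx 3841.3$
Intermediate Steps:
$t = 2$ ($t = -3 + 5 = 2$)
$C{\left(f \right)} = -5 + f$
$I{\left(x \right)} = \frac{-5 + 2 x}{2 + x}$ ($I{\left(x \right)} = \frac{x + \left(-5 + x\right)}{x + 2} = \frac{-5 + 2 x}{2 + x}$)
$R = - \frac{35}{4}$ ($R = \frac{\frac{5}{\frac{1}{2 + 2} \left(-5 + 2 \cdot 2\right)} + \frac{10}{4}}{2} = \frac{\frac{5}{\frac{1}{4} \left(-5 + 4\right)} + 10 \cdot \frac{1}{4}}{2} = \frac{\frac{5}{\frac{1}{4} \left(-1\right)} + \frac{5}{2}}{2} = \frac{\frac{5}{- \frac{1}{4}} + \frac{5}{2}}{2} = \frac{5 \left(-4\right) + \frac{5}{2}}{2} = \frac{-20 + \frac{5}{2}}{2} = \frac{1}{2} \left(- \frac{35}{2}\right) = - \frac{35}{4} \approx -8.75$)
$a{\left(O,m \right)} = - \frac{35}{4}$
$\left(g{\left(15 \right)} - 454\right) a{\left(13,0 \right)} = \left(15 - 454\right) \left(- \frac{35}{4}\right) = \left(-439\right) \left(- \frac{35}{4}\right) = \frac{15365}{4}$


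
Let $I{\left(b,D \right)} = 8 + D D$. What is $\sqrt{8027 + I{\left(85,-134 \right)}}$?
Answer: $\sqrt{25991} \approx 161.22$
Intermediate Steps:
$I{\left(b,D \right)} = 8 + D^{2}$
$\sqrt{8027 + I{\left(85,-134 \right)}} = \sqrt{8027 + \left(8 + \left(-134\right)^{2}\right)} = \sqrt{8027 + \left(8 + 17956\right)} = \sqrt{8027 + 17964} = \sqrt{25991}$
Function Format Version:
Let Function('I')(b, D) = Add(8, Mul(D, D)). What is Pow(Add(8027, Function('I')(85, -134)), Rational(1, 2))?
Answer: Pow(25991, Rational(1, 2)) ≈ 161.22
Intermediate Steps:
Function('I')(b, D) = Add(8, Pow(D, 2))
Pow(Add(8027, Function('I')(85, -134)), Rational(1, 2)) = Pow(Add(8027, Add(8, Pow(-134, 2))), Rational(1, 2)) = Pow(Add(8027, Add(8, 17956)), Rational(1, 2)) = Pow(Add(8027, 17964), Rational(1, 2)) = Pow(25991, Rational(1, 2))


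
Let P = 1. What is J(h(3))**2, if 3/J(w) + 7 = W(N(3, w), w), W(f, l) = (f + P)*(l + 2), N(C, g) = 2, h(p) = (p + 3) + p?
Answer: 9/676 ≈ 0.013314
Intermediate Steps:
h(p) = 3 + 2*p (h(p) = (3 + p) + p = 3 + 2*p)
W(f, l) = (1 + f)*(2 + l) (W(f, l) = (f + 1)*(l + 2) = (1 + f)*(2 + l))
J(w) = 3/(-1 + 3*w) (J(w) = 3/(-7 + (2 + w + 2*2 + 2*w)) = 3/(-7 + (2 + w + 4 + 2*w)) = 3/(-7 + (6 + 3*w)) = 3/(-1 + 3*w))
J(h(3))**2 = (3/(-1 + 3*(3 + 2*3)))**2 = (3/(-1 + 3*(3 + 6)))**2 = (3/(-1 + 3*9))**2 = (3/(-1 + 27))**2 = (3/26)**2 = 9/676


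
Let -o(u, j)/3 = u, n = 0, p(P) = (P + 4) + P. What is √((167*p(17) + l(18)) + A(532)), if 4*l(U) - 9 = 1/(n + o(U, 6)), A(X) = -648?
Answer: √7387518/36 ≈ 75.500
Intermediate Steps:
p(P) = 4 + 2*P (p(P) = (4 + P) + P = 4 + 2*P)
o(u, j) = -3*u
l(U) = 9/4 - 1/(12*U) (l(U) = 9/4 + 1/(4*(0 - 3*U)) = 9/4 + 1/(4*((-3*U))) = 9/4 + (-1/(3*U))/4 = 9/4 - 1/(12*U))
√((167*p(17) + l(18)) + A(532)) = √((167*(4 + 2*17) + (1/12)*(-1 + 27*18)/18) - 648) = √((167*(4 + 34) + (1/12)*(1/18)*(-1 + 486)) - 648) = √((167*38 + (1/12)*(1/18)*485) - 648) = √((6346 + 485/216) - 648) = √(1371221/216 - 648) = √(1231253/216) = √7387518/36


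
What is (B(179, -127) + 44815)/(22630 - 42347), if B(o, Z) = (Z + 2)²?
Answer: -60440/19717 ≈ -3.0654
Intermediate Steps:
B(o, Z) = (2 + Z)²
(B(179, -127) + 44815)/(22630 - 42347) = ((2 - 127)² + 44815)/(22630 - 42347) = ((-125)² + 44815)/(-19717) = (15625 + 44815)*(-1/19717) = 60440*(-1/19717) = -60440/19717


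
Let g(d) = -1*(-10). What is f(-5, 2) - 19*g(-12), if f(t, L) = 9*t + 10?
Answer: -225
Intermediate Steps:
g(d) = 10
f(t, L) = 10 + 9*t
f(-5, 2) - 19*g(-12) = (10 + 9*(-5)) - 19*10 = (10 - 45) - 190 = -35 - 190 = -225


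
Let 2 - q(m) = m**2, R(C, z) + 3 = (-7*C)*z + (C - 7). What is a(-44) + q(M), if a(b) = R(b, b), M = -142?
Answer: -33768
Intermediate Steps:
R(C, z) = -10 + C - 7*C*z (R(C, z) = -3 + ((-7*C)*z + (C - 7)) = -3 + (-7*C*z + (-7 + C)) = -3 + (-7 + C - 7*C*z) = -10 + C - 7*C*z)
a(b) = -10 + b - 7*b**2 (a(b) = -10 + b - 7*b*b = -10 + b - 7*b**2)
q(m) = 2 - m**2
a(-44) + q(M) = (-10 - 44 - 7*(-44)**2) + (2 - 1*(-142)**2) = (-10 - 44 - 7*1936) + (2 - 1*20164) = (-10 - 44 - 13552) + (2 - 20164) = -13606 - 20162 = -33768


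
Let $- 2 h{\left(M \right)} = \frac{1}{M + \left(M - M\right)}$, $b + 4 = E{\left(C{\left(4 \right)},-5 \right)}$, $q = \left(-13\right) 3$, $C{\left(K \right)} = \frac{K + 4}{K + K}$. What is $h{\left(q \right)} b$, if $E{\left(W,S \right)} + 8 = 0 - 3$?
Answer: $- \frac{5}{26} \approx -0.19231$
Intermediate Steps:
$C{\left(K \right)} = \frac{4 + K}{2 K}$
$E{\left(W,S \right)} = -11$ ($E{\left(W,S \right)} = -8 + \left(0 - 3\right) = -8 - 3 = -11$)
$q = -39$
$b = -15$ ($b = -4 - 11 = -15$)
$h{\left(M \right)} = - \frac{1}{2 M}$ ($h{\left(M \right)} = - \frac{1}{2 \left(M + \left(M - M\right)\right)} = - \frac{1}{2 \left(M + 0\right)} = - \frac{1}{2 M}$)
$h{\left(q \right)} b = - \frac{1}{2 \left(-39\right)} \left(-15\right) = \left(- \frac{1}{2}\right) \left(- \frac{1}{39}\right) \left(-15\right) = \frac{1}{78} \left(-15\right) = - \frac{5}{26}$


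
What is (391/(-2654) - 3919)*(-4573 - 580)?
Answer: 53598501801/2654 ≈ 2.0195e+7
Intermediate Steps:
(391/(-2654) - 3919)*(-4573 - 580) = (391*(-1/2654) - 3919)*(-5153) = (-391/2654 - 3919)*(-5153) = -10401417/2654*(-5153) = 53598501801/2654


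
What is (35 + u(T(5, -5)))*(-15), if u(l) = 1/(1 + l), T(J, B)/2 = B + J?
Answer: -540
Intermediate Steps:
T(J, B) = 2*B + 2*J (T(J, B) = 2*(B + J) = 2*B + 2*J)
(35 + u(T(5, -5)))*(-15) = (35 + 1/(1 + (2*(-5) + 2*5)))*(-15) = (35 + 1/(1 + (-10 + 10)))*(-15) = (35 + 1/(1 + 0))*(-15) = (35 + 1/1)*(-15) = (35 + 1)*(-15) = 36*(-15) = -540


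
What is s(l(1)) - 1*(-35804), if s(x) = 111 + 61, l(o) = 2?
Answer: 35976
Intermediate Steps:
s(x) = 172
s(l(1)) - 1*(-35804) = 172 - 1*(-35804) = 172 + 35804 = 35976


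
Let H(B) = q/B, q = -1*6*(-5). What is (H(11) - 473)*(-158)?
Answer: 817334/11 ≈ 74303.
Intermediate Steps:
q = 30 (q = -6*(-5) = 30)
H(B) = 30/B
(H(11) - 473)*(-158) = (30/11 - 473)*(-158) = -5173/11*(-158) = 817334/11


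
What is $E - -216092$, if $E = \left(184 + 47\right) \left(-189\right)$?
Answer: $172433$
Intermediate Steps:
$E = -43659$ ($E = 231 \left(-189\right) = -43659$)
$E - -216092 = -43659 - -216092 = -43659 + 216092 = 172433$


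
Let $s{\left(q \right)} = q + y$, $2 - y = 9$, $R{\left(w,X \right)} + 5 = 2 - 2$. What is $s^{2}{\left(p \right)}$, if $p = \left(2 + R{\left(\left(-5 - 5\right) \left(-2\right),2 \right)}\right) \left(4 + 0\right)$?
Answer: $361$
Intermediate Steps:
$R{\left(w,X \right)} = -5$ ($R{\left(w,X \right)} = -5 + \left(2 - 2\right) = -5 + 0 = -5$)
$y = -7$ ($y = 2 - 9 = -7$)
$p = -12$ ($p = \left(2 - 5\right) \left(4 + 0\right) = \left(-3\right) 4 = -12$)
$s{\left(q \right)} = -7 + q$ ($s{\left(q \right)} = q - 7 = -7 + q$)
$s^{2}{\left(p \right)} = \left(-7 - 12\right)^{2} = \left(-19\right)^{2} = 361$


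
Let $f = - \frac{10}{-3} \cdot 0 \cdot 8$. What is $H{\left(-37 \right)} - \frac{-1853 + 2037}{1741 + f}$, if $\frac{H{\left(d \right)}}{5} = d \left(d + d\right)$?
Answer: $\frac{23834106}{1741} \approx 13690.0$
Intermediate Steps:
$H{\left(d \right)} = 10 d^{2}$ ($H{\left(d \right)} = 5 d \left(d + d\right) = 5 d 2 d = 5 \cdot 2 d^{2} = 10 d^{2}$)
$f = 0$ ($f = \left(-10\right) \left(- \frac{1}{3}\right) 0 \cdot 8 = \frac{10}{3} \cdot 0 \cdot 8 = 0 \cdot 8 = 0$)
$H{\left(-37 \right)} - \frac{-1853 + 2037}{1741 + f} = 10 \left(-37\right)^{2} - \frac{-1853 + 2037}{1741 + 0} = 10 \cdot 1369 - \frac{184}{1741} = 13690 - 184 \cdot \frac{1}{1741} = 13690 - \frac{184}{1741} = \frac{23834106}{1741}$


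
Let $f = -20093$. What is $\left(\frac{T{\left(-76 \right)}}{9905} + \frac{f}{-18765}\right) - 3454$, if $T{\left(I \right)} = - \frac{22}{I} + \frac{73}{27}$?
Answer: $- \frac{541953182273}{156954630} \approx -3452.9$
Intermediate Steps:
$T{\left(I \right)} = \frac{73}{27} - \frac{22}{I}$ ($T{\left(I \right)} = - \frac{22}{I} + 73 \cdot \frac{1}{27} = - \frac{22}{I} + \frac{73}{27} = \frac{73}{27} - \frac{22}{I}$)
$\left(\frac{T{\left(-76 \right)}}{9905} + \frac{f}{-18765}\right) - 3454 = \left(\frac{\frac{73}{27} - \frac{22}{-76}}{9905} - \frac{20093}{-18765}\right) - 3454 = \left(\left(\frac{73}{27} - - \frac{11}{38}\right) \frac{1}{9905} - - \frac{20093}{18765}\right) - 3454 = \left(\left(\frac{73}{27} + \frac{11}{38}\right) \frac{1}{9905} + \frac{20093}{18765}\right) - 3454 = \left(\frac{3071}{1026} \cdot \frac{1}{9905} + \frac{20093}{18765}\right) - 3454 = \left(\frac{3071}{10162530} + \frac{20093}{18765}\right) - 3454 = \frac{168109747}{156954630} - 3454 = - \frac{541953182273}{156954630}$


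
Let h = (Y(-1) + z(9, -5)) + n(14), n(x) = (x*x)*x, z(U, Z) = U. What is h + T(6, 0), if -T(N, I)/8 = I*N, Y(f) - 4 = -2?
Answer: 2755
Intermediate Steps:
n(x) = x³ (n(x) = x²*x = x³)
Y(f) = 2 (Y(f) = 4 - 2 = 2)
h = 2755 (h = (2 + 9) + 14³ = 11 + 2744 = 2755)
T(N, I) = -8*I*N
h + T(6, 0) = 2755 - 8*0*6 = 2755 + 0 = 2755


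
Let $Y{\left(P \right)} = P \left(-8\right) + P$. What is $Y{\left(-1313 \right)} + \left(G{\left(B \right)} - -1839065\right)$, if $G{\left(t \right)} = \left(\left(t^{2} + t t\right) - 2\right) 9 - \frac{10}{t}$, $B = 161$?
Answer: $\frac{372685366}{161} \approx 2.3148 \cdot 10^{6}$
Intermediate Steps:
$Y{\left(P \right)} = - 7 P$ ($Y{\left(P \right)} = - 8 P + P = - 7 P$)
$G{\left(t \right)} = -18 - \frac{10}{t} + 18 t^{2}$ ($G{\left(t \right)} = \left(\left(t^{2} + t^{2}\right) - 2\right) 9 - \frac{10}{t} = \left(2 t^{2} - 2\right) 9 - \frac{10}{t} = \left(-2 + 2 t^{2}\right) 9 - \frac{10}{t} = \left(-18 + 18 t^{2}\right) - \frac{10}{t} = -18 - \frac{10}{t} + 18 t^{2}$)
$Y{\left(-1313 \right)} + \left(G{\left(B \right)} - -1839065\right) = \left(-7\right) \left(-1313\right) - - \frac{371205615}{161} = 9191 + \left(\left(-18 - \frac{10}{161} + 18 \cdot 25921\right) + 1839065\right) = 9191 + \left(\left(-18 - \frac{10}{161} + 466578\right) + 1839065\right) = 9191 + \left(\frac{75116150}{161} + 1839065\right) = 9191 + \frac{371205615}{161} = \frac{372685366}{161}$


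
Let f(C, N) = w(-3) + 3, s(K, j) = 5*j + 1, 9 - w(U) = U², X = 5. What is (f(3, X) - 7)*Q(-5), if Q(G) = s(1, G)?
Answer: 96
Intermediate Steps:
w(U) = 9 - U²
s(K, j) = 1 + 5*j
Q(G) = 1 + 5*G
f(C, N) = 3 (f(C, N) = (9 - 1*(-3)²) + 3 = (9 - 1*9) + 3 = (9 - 9) + 3 = 0 + 3 = 3)
(f(3, X) - 7)*Q(-5) = (3 - 7)*(1 + 5*(-5)) = -4*(1 - 25) = -4*(-24) = 96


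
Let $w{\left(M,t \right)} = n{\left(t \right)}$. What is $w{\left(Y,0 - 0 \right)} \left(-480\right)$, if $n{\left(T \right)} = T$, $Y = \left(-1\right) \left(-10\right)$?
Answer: $0$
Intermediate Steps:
$Y = 10$
$w{\left(M,t \right)} = t$
$w{\left(Y,0 - 0 \right)} \left(-480\right) = \left(0 - 0\right) \left(-480\right) = \left(0 + 0\right) \left(-480\right) = 0 \left(-480\right) = 0$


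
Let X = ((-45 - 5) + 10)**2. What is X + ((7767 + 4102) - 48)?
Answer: 13421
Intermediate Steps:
X = 1600 (X = (-50 + 10)**2 = (-40)**2 = 1600)
X + ((7767 + 4102) - 48) = 1600 + ((7767 + 4102) - 48) = 1600 + (11869 - 48) = 1600 + 11821 = 13421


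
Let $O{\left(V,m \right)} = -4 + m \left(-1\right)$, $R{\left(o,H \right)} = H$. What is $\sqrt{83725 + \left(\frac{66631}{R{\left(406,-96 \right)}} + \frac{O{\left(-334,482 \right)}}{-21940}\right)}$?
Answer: $\frac{\sqrt{1438850758860390}}{131640} \approx 288.15$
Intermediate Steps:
$O{\left(V,m \right)} = -4 - m$
$\sqrt{83725 + \left(\frac{66631}{R{\left(406,-96 \right)}} + \frac{O{\left(-334,482 \right)}}{-21940}\right)} = \sqrt{83725 + \left(\frac{66631}{-96} + \frac{-4 - 482}{-21940}\right)} = \sqrt{83725 + \left(66631 \left(- \frac{1}{96}\right) + \left(-4 - 482\right) \left(- \frac{1}{21940}\right)\right)} = \sqrt{83725 - \frac{365459371}{526560}} = \sqrt{\frac{43720776629}{526560}} = \frac{\sqrt{1438850758860390}}{131640}$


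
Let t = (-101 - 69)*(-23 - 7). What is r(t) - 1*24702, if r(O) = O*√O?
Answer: -24702 + 51000*√51 ≈ 3.3951e+5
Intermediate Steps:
t = 5100 (t = -170*(-30) = 5100)
r(O) = O^(3/2)
r(t) - 1*24702 = 5100^(3/2) - 1*24702 = 51000*√51 - 24702 = -24702 + 51000*√51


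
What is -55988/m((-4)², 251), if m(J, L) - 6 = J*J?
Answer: -27994/131 ≈ -213.69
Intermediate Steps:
m(J, L) = 6 + J² (m(J, L) = 6 + J*J = 6 + J²)
-55988/m((-4)², 251) = -55988/(6 + ((-4)²)²) = -55988/(6 + 16²) = -55988/(6 + 256) = -55988/262 = -55988*1/262 = -27994/131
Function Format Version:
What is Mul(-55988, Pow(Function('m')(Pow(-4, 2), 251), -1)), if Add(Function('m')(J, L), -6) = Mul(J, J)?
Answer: Rational(-27994, 131) ≈ -213.69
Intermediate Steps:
Function('m')(J, L) = Add(6, Pow(J, 2)) (Function('m')(J, L) = Add(6, Mul(J, J)) = Add(6, Pow(J, 2)))
Mul(-55988, Pow(Function('m')(Pow(-4, 2), 251), -1)) = Mul(-55988, Pow(Add(6, Pow(Pow(-4, 2), 2)), -1)) = Mul(-55988, Pow(Add(6, Pow(16, 2)), -1)) = Mul(-55988, Pow(Add(6, 256), -1)) = Mul(-55988, Pow(262, -1)) = Mul(-55988, Rational(1, 262)) = Rational(-27994, 131)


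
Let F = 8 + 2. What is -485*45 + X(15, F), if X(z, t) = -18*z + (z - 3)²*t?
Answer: -20655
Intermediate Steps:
F = 10
X(z, t) = -18*z + t*(-3 + z)² (X(z, t) = -18*z + (-3 + z)²*t = -18*z + t*(-3 + z)²)
-485*45 + X(15, F) = -485*45 + (-18*15 + 10*(-3 + 15)²) = -21825 + (-270 + 10*12²) = -21825 + (-270 + 10*144) = -21825 + (-270 + 1440) = -21825 + 1170 = -20655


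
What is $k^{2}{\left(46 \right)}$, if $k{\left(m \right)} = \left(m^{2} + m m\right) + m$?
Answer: $18301284$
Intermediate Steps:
$k{\left(m \right)} = m + 2 m^{2}$ ($k{\left(m \right)} = \left(m^{2} + m^{2}\right) + m = 2 m^{2} + m = m + 2 m^{2}$)
$k^{2}{\left(46 \right)} = \left(46 \left(1 + 2 \cdot 46\right)\right)^{2} = \left(46 \left(1 + 92\right)\right)^{2} = \left(46 \cdot 93\right)^{2} = 4278^{2} = 18301284$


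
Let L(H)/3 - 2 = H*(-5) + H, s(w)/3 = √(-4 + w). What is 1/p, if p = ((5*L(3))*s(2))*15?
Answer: I*√2/13500 ≈ 0.00010476*I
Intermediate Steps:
s(w) = 3*√(-4 + w)
L(H) = 6 - 12*H (L(H) = 6 + 3*(H*(-5) + H) = 6 + 3*(-5*H + H) = 6 + 3*(-4*H) = 6 - 12*H)
p = -6750*I*√2 (p = ((5*(6 - 12*3))*(3*√(-4 + 2)))*15 = ((5*(6 - 36))*(3*√(-2)))*15 = ((5*(-30))*(3*(I*√2)))*15 = -450*I*√2*15 = -6750*I*√2 ≈ -9545.9*I)
1/p = 1/(-6750*I*√2) = I*√2/13500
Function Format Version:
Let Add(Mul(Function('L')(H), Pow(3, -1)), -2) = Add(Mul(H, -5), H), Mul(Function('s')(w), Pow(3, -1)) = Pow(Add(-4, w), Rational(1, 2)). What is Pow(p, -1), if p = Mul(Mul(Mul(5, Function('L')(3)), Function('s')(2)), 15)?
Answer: Mul(Rational(1, 13500), I, Pow(2, Rational(1, 2))) ≈ Mul(0.00010476, I)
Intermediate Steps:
Function('s')(w) = Mul(3, Pow(Add(-4, w), Rational(1, 2)))
Function('L')(H) = Add(6, Mul(-12, H)) (Function('L')(H) = Add(6, Mul(3, Add(Mul(H, -5), H))) = Add(6, Mul(3, Add(Mul(-5, H), H))) = Add(6, Mul(3, Mul(-4, H))) = Add(6, Mul(-12, H)))
p = Mul(-6750, I, Pow(2, Rational(1, 2))) (p = Mul(Mul(Mul(5, Add(6, Mul(-12, 3))), Mul(3, Pow(Add(-4, 2), Rational(1, 2)))), 15) = Mul(Mul(Mul(5, Add(6, -36)), Mul(3, Pow(-2, Rational(1, 2)))), 15) = Mul(Mul(Mul(5, -30), Mul(3, Mul(I, Pow(2, Rational(1, 2))))), 15) = Mul(Mul(-150, Mul(3, I, Pow(2, Rational(1, 2)))), 15) = Mul(Mul(-450, I, Pow(2, Rational(1, 2))), 15) = Mul(-6750, I, Pow(2, Rational(1, 2))) ≈ Mul(-9545.9, I))
Pow(p, -1) = Pow(Mul(-6750, I, Pow(2, Rational(1, 2))), -1) = Mul(Rational(1, 13500), I, Pow(2, Rational(1, 2)))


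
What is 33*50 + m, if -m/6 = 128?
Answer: 882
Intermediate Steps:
m = -768 (m = -6*128 = -768)
33*50 + m = 33*50 - 768 = 1650 - 768 = 882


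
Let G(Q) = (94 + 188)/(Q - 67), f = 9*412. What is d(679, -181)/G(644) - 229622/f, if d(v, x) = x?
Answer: -18833575/43569 ≈ -432.27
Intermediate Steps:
f = 3708
G(Q) = 282/(-67 + Q)
d(679, -181)/G(644) - 229622/f = -181/(282/(-67 + 644)) - 229622/3708 = -181/(282/577) - 229622*1/3708 = -181/(282*(1/577)) - 114811/1854 = -181/282/577 - 114811/1854 = -181*577/282 - 114811/1854 = -104437/282 - 114811/1854 = -18833575/43569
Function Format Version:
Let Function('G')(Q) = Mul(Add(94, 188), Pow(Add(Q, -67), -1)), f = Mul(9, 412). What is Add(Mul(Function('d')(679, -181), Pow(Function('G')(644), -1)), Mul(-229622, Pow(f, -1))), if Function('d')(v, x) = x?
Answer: Rational(-18833575, 43569) ≈ -432.27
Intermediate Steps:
f = 3708
Function('G')(Q) = Mul(282, Pow(Add(-67, Q), -1))
Add(Mul(Function('d')(679, -181), Pow(Function('G')(644), -1)), Mul(-229622, Pow(f, -1))) = Add(Mul(-181, Pow(Mul(282, Pow(Add(-67, 644), -1)), -1)), Mul(-229622, Pow(3708, -1))) = Add(Mul(-181, Pow(Mul(282, Pow(577, -1)), -1)), Mul(-229622, Rational(1, 3708))) = Add(Mul(-181, Pow(Mul(282, Rational(1, 577)), -1)), Rational(-114811, 1854)) = Add(Mul(-181, Pow(Rational(282, 577), -1)), Rational(-114811, 1854)) = Add(Mul(-181, Rational(577, 282)), Rational(-114811, 1854)) = Add(Rational(-104437, 282), Rational(-114811, 1854)) = Rational(-18833575, 43569)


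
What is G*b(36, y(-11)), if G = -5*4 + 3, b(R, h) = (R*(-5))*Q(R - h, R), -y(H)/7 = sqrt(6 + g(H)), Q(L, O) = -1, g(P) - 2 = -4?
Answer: -3060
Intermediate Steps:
g(P) = -2 (g(P) = 2 - 4 = -2)
y(H) = -14 (y(H) = -7*sqrt(6 - 2) = -7*sqrt(4) = -7*2 = -14)
b(R, h) = 5*R (b(R, h) = (R*(-5))*(-1) = -5*R*(-1) = 5*R)
G = -17 (G = -20 + 3 = -17)
G*b(36, y(-11)) = -85*36 = -17*180 = -3060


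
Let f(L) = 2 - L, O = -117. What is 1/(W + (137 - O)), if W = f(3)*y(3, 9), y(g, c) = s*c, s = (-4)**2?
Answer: 1/110 ≈ 0.0090909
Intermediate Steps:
s = 16
y(g, c) = 16*c
W = -144 (W = (2 - 1*3)*(16*9) = (2 - 3)*144 = -1*144 = -144)
1/(W + (137 - O)) = 1/(-144 + (137 - 1*(-117))) = 1/(-144 + (137 + 117)) = 1/(-144 + 254) = 1/110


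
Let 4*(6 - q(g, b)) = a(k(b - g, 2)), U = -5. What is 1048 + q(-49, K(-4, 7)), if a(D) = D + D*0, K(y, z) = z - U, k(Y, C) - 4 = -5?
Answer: 4217/4 ≈ 1054.3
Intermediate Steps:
k(Y, C) = -1 (k(Y, C) = 4 - 5 = -1)
K(y, z) = 5 + z (K(y, z) = z - 1*(-5) = z + 5 = 5 + z)
a(D) = D (a(D) = D + 0 = D)
q(g, b) = 25/4 (q(g, b) = 6 - ¼*(-1) = 6 + ¼ = 25/4)
1048 + q(-49, K(-4, 7)) = 1048 + 25/4 = 4217/4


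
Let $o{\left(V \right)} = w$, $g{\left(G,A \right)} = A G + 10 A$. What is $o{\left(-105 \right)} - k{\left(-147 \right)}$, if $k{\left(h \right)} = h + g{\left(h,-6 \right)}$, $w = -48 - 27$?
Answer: $-750$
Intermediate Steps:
$w = -75$ ($w = -48 - 27 = -75$)
$g{\left(G,A \right)} = 10 A + A G$
$k{\left(h \right)} = -60 - 5 h$ ($k{\left(h \right)} = h - 6 \left(10 + h\right) = h - \left(60 + 6 h\right) = -60 - 5 h$)
$o{\left(V \right)} = -75$
$o{\left(-105 \right)} - k{\left(-147 \right)} = -75 - \left(-60 - -735\right) = -75 - \left(-60 + 735\right) = -75 - 675 = -750$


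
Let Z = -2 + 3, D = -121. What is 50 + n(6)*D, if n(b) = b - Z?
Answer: -555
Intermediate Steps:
Z = 1
n(b) = -1 + b (n(b) = b - 1*1 = b - 1 = -1 + b)
50 + n(6)*D = 50 + (-1 + 6)*(-121) = 50 + 5*(-121) = 50 - 605 = -555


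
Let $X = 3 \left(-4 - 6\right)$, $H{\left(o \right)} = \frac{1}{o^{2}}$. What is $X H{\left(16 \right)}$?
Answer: $- \frac{15}{128} \approx -0.11719$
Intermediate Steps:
$H{\left(o \right)} = \frac{1}{o^{2}}$
$X = -30$ ($X = 3 \left(-10\right) = -30$)
$X H{\left(16 \right)} = - \frac{30}{256} = \left(-30\right) \frac{1}{256} = - \frac{15}{128}$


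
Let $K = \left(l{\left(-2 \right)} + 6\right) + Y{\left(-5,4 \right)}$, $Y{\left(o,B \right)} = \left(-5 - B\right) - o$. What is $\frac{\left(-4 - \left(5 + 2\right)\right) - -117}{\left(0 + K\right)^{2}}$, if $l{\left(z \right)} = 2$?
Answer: $\frac{53}{8} \approx 6.625$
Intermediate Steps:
$Y{\left(o,B \right)} = -5 - B - o$
$K = 4$ ($K = \left(2 + 6\right) - 4 = 8 - 4 = 4$)
$\frac{\left(-4 - \left(5 + 2\right)\right) - -117}{\left(0 + K\right)^{2}} = \frac{\left(-4 - \left(5 + 2\right)\right) - -117}{\left(0 + 4\right)^{2}} = \frac{\left(-4 - 7\right) + 117}{4^{2}} = \frac{\left(-4 - 7\right) + 117}{16} = \left(-11 + 117\right) \frac{1}{16} = 106 \cdot \frac{1}{16} = \frac{53}{8}$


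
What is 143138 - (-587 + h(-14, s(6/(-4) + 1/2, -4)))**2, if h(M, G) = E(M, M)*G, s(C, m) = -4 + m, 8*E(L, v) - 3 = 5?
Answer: -210887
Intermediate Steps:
E(L, v) = 1 (E(L, v) = 3/8 + (1/8)*5 = 3/8 + 5/8 = 1)
h(M, G) = G (h(M, G) = 1*G = G)
143138 - (-587 + h(-14, s(6/(-4) + 1/2, -4)))**2 = 143138 - (-587 + (-4 - 4))**2 = 143138 - (-587 - 8)**2 = 143138 - 1*(-595)**2 = 143138 - 1*354025 = 143138 - 354025 = -210887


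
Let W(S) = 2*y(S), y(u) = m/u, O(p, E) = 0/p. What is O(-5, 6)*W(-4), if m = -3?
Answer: 0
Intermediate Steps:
O(p, E) = 0
y(u) = -3/u
W(S) = -6/S (W(S) = 2*(-3/S) = -6/S)
O(-5, 6)*W(-4) = 0*(-6/(-4)) = 0*(-6*(-¼)) = 0*(3/2) = 0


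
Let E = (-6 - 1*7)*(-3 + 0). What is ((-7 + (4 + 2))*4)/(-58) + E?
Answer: 1133/29 ≈ 39.069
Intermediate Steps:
E = 39 (E = (-6 - 7)*(-3) = -13*(-3) = 39)
((-7 + (4 + 2))*4)/(-58) + E = ((-7 + (4 + 2))*4)/(-58) + 39 = -(-7 + 6)*4/58 + 39 = -(-1)*4/58 + 39 = -1/58*(-4) + 39 = 2/29 + 39 = 1133/29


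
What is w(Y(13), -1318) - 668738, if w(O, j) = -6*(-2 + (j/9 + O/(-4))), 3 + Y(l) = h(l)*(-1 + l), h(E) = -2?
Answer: -4007327/6 ≈ -6.6789e+5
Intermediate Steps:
Y(l) = -1 - 2*l (Y(l) = -3 - 2*(-1 + l) = -3 + (2 - 2*l) = -1 - 2*l)
w(O, j) = 12 - 2*j/3 + 3*O/2 (w(O, j) = -6*(-2 + (j*(⅑) + O*(-¼))) = -6*(-2 + (j/9 - O/4)) = -6*(-2 + (-O/4 + j/9)) = -6*(-2 - O/4 + j/9) = 12 - 2*j/3 + 3*O/2)
w(Y(13), -1318) - 668738 = (12 - ⅔*(-1318) + 3*(-1 - 2*13)/2) - 668738 = (12 + 2636/3 + 3*(-1 - 26)/2) - 668738 = (12 + 2636/3 + (3/2)*(-27)) - 668738 = (12 + 2636/3 - 81/2) - 668738 = 5101/6 - 668738 = -4007327/6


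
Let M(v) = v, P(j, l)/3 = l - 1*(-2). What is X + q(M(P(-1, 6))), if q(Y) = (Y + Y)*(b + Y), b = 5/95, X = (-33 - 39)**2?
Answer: 120432/19 ≈ 6338.5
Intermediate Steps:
P(j, l) = 6 + 3*l (P(j, l) = 3*(l - 1*(-2)) = 3*(l + 2) = 3*(2 + l) = 6 + 3*l)
X = 5184 (X = (-72)**2 = 5184)
b = 1/19 (b = 5*(1/95) = 1/19 ≈ 0.052632)
q(Y) = 2*Y*(1/19 + Y) (q(Y) = (Y + Y)*(1/19 + Y) = (2*Y)*(1/19 + Y) = 2*Y*(1/19 + Y))
X + q(M(P(-1, 6))) = 5184 + 2*(6 + 3*6)*(1 + 19*(6 + 3*6))/19 = 5184 + 2*(6 + 18)*(1 + 19*(6 + 18))/19 = 5184 + (2/19)*24*(1 + 19*24) = 5184 + (2/19)*24*(1 + 456) = 5184 + (2/19)*24*457 = 5184 + 21936/19 = 120432/19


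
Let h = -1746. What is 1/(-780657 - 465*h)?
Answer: 1/31233 ≈ 3.2017e-5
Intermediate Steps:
1/(-780657 - 465*h) = 1/(-780657 - 465*(-1746)) = 1/(-780657 + 811890) = 1/31233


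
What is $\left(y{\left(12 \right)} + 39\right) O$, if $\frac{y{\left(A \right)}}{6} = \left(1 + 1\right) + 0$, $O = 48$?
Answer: $2448$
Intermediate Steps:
$y{\left(A \right)} = 12$ ($y{\left(A \right)} = 6 \left(\left(1 + 1\right) + 0\right) = 6 \left(2 + 0\right) = 6 \cdot 2 = 12$)
$\left(y{\left(12 \right)} + 39\right) O = \left(12 + 39\right) 48 = 51 \cdot 48 = 2448$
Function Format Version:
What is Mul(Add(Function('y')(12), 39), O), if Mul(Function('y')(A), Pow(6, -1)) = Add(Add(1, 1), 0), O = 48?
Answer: 2448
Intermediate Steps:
Function('y')(A) = 12 (Function('y')(A) = Mul(6, Add(Add(1, 1), 0)) = Mul(6, Add(2, 0)) = Mul(6, 2) = 12)
Mul(Add(Function('y')(12), 39), O) = Mul(Add(12, 39), 48) = Mul(51, 48) = 2448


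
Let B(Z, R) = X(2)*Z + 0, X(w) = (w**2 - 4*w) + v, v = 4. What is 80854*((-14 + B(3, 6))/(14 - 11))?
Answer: -1131956/3 ≈ -3.7732e+5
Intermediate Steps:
X(w) = 4 + w**2 - 4*w (X(w) = (w**2 - 4*w) + 4 = 4 + w**2 - 4*w)
B(Z, R) = 0 (B(Z, R) = (4 + 2**2 - 4*2)*Z + 0 = (4 + 4 - 8)*Z + 0 = 0*Z + 0 = 0 + 0 = 0)
80854*((-14 + B(3, 6))/(14 - 11)) = 80854*((-14 + 0)/(14 - 11)) = 80854*(-14/3) = -1131956/3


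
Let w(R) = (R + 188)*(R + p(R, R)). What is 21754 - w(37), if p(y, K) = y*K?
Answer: -294596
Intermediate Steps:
p(y, K) = K*y
w(R) = (188 + R)*(R + R²) (w(R) = (R + 188)*(R + R*R) = (188 + R)*(R + R²))
21754 - w(37) = 21754 - 37*(188 + 37² + 189*37) = 21754 - 37*(188 + 1369 + 6993) = 21754 - 37*8550 = 21754 - 1*316350 = 21754 - 316350 = -294596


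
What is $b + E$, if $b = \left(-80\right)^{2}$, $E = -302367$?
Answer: $-295967$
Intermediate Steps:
$b = 6400$
$b + E = 6400 - 302367 = -295967$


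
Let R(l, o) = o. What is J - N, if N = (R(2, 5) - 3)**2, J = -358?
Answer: -362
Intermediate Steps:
N = 4 (N = (5 - 3)**2 = 2**2 = 4)
J - N = -358 - 1*4 = -358 - 4 = -362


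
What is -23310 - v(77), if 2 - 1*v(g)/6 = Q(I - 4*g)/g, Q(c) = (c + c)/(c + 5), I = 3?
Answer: -8978909/385 ≈ -23322.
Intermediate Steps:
Q(c) = 2*c/(5 + c) (Q(c) = (2*c)/(5 + c) = 2*c/(5 + c))
v(g) = 12 - 12*(3 - 4*g)/(g*(8 - 4*g)) (v(g) = 12 - 6*2*(3 - 4*g)/(5 + (3 - 4*g))/g = 12 - 6*2*(3 - 4*g)/(8 - 4*g)/g = 12 - 12*(3 - 4*g)/(g*(8 - 4*g)))
-23310 - v(77) = -23310 - 3*(3 - 12*77 + 4*77**2)/(77*(-2 + 77)) = -23310 - 3*(3 - 924 + 4*5929)/(77*75) = -23310 - 3*(3 - 924 + 23716)/(77*75) = -23310 - 3*22795/(77*75) = -23310 - 1*4559/385 = -23310 - 4559/385 = -8978909/385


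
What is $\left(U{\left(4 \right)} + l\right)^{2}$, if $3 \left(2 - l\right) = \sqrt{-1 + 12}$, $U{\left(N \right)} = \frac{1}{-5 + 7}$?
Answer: $\frac{269}{36} - \frac{5 \sqrt{11}}{3} \approx 1.9445$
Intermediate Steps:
$U{\left(N \right)} = \frac{1}{2}$
$l = 2 - \frac{\sqrt{11}}{3}$ ($l = 2 - \frac{\sqrt{-1 + 12}}{3} = 2 - \frac{\sqrt{11}}{3} \approx 0.89446$)
$\left(U{\left(4 \right)} + l\right)^{2} = \left(\frac{1}{2} + \left(2 - \frac{\sqrt{11}}{3}\right)\right)^{2} = \left(\frac{5}{2} - \frac{\sqrt{11}}{3}\right)^{2}$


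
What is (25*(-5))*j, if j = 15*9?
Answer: -16875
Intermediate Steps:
j = 135
(25*(-5))*j = (25*(-5))*135 = -125*135 = -16875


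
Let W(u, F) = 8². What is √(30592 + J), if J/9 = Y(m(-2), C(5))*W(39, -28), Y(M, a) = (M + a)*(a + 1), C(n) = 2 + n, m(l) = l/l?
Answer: 8*√1054 ≈ 259.72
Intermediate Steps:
m(l) = 1
Y(M, a) = (1 + a)*(M + a) (Y(M, a) = (M + a)*(1 + a) = (1 + a)*(M + a))
W(u, F) = 64
J = 36864 (J = 9*((1 + (2 + 5) + (2 + 5)² + 1*(2 + 5))*64) = 9*((1 + 7 + 7² + 1*7)*64) = 9*((1 + 7 + 49 + 7)*64) = 9*(64*64) = 9*4096 = 36864)
√(30592 + J) = √(30592 + 36864) = √67456 = 8*√1054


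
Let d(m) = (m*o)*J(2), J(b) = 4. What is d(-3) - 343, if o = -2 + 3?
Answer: -355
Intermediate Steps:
o = 1
d(m) = 4*m (d(m) = (m*1)*4 = m*4 = 4*m)
d(-3) - 343 = 4*(-3) - 343 = -12 - 343 = -355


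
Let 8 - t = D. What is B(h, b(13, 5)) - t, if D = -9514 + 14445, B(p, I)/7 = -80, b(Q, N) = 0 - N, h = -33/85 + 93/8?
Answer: 4363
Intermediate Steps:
h = 7641/680 (h = -33*1/85 + 93*(⅛) = -33/85 + 93/8 = 7641/680 ≈ 11.237)
b(Q, N) = -N
B(p, I) = -560 (B(p, I) = 7*(-80) = -560)
D = 4931
t = -4923 (t = 8 - 1*4931 = 8 - 4931 = -4923)
B(h, b(13, 5)) - t = -560 - 1*(-4923) = -560 + 4923 = 4363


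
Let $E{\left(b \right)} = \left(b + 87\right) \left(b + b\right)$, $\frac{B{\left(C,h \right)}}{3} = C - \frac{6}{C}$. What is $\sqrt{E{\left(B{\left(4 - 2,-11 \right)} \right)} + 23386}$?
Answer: $\sqrt{22882} \approx 151.27$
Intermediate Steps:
$B{\left(C,h \right)} = - \frac{18}{C} + 3 C$ ($B{\left(C,h \right)} = 3 \left(C - \frac{6}{C}\right) = - \frac{18}{C} + 3 C$)
$E{\left(b \right)} = 2 b \left(87 + b\right)$ ($E{\left(b \right)} = \left(87 + b\right) 2 b = 2 b \left(87 + b\right)$)
$\sqrt{E{\left(B{\left(4 - 2,-11 \right)} \right)} + 23386} = \sqrt{2 \left(- \frac{18}{4 - 2} + 3 \left(4 - 2\right)\right) \left(87 - \left(- 3 \left(4 - 2\right) + \frac{18}{4 - 2}\right)\right) + 23386} = \sqrt{2 \left(- \frac{18}{2} + 3 \cdot 2\right) \left(87 + \left(- \frac{18}{2} + 3 \cdot 2\right)\right) + 23386} = \sqrt{2 \left(\left(-18\right) \frac{1}{2} + 6\right) \left(87 + \left(\left(-18\right) \frac{1}{2} + 6\right)\right) + 23386} = \sqrt{2 \left(-9 + 6\right) \left(87 + \left(-9 + 6\right)\right) + 23386} = \sqrt{2 \left(-3\right) \left(87 - 3\right) + 23386} = \sqrt{2 \left(-3\right) 84 + 23386} = \sqrt{-504 + 23386} = \sqrt{22882}$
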